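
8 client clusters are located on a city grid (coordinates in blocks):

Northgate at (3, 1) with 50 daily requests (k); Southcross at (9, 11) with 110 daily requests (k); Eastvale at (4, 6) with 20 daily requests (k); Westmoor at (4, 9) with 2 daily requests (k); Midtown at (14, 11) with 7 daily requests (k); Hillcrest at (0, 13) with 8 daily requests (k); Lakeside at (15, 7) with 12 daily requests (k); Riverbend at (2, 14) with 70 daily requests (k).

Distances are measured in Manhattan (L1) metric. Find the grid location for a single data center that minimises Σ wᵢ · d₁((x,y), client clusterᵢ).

(4, 11)

Manhattan distance separates: Σwᵢ(|x−xᵢ|+|y−yᵢ|) = Σwᵢ|x−xᵢ| + Σwᵢ|y−yᵢ|, so x and y are optimised independently as 1-D weighted medians.
Total weight W = 279; half = 139.5.
x-coordinate, sorted with cumulative weight:
  x=0 (Hillcrest, w=8) cum 8
  x=2 (Riverbend, w=70) cum 78
  x=3 (Northgate, w=50) cum 128
  x=4 (Eastvale, w=20) cum 148  ← median
  x=4 (Westmoor, w=2) cum 150
  x=9 (Southcross, w=110) cum 260
  x=14 (Midtown, w=7) cum 267
  x=15 (Lakeside, w=12) cum 279
⇒ x* = 4
y-coordinate, sorted with cumulative weight:
  y=1 (Northgate, w=50) cum 50
  y=6 (Eastvale, w=20) cum 70
  y=7 (Lakeside, w=12) cum 82
  y=9 (Westmoor, w=2) cum 84
  y=11 (Southcross, w=110) cum 194  ← median
  y=11 (Midtown, w=7) cum 201
  y=13 (Hillcrest, w=8) cum 209
  y=14 (Riverbend, w=70) cum 279
⇒ y* = 11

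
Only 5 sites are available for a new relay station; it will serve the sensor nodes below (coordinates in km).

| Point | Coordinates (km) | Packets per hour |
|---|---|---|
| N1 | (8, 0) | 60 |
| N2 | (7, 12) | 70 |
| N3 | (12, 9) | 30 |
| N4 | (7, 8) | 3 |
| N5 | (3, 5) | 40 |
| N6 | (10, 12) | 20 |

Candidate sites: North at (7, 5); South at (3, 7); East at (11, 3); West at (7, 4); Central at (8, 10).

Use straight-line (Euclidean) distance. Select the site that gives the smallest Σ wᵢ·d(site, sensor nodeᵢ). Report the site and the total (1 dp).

Central, total 1226.3 km

Total weighted distance at each candidate:
  North (7, 5): total = 1309.4
  South (3, 7): total = 1505.4
  East (11, 3): total = 1656.6
  West (7, 4): total = 1367.3
  Central (8, 10): total = 1226.3
Minimum is at Central with total 1226.3 km.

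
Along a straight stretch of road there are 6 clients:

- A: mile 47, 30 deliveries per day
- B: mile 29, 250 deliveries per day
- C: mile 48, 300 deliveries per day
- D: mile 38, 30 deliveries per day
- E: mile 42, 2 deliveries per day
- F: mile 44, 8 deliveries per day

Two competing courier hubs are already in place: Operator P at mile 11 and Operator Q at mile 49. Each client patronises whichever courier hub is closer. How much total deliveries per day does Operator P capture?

The indifferent point is the midpoint (11+49)/2 = 30; clients left of it (closer to Operator P at 11) go to Operator P, those right go to Operator Q.
  B at 29 (w=250) → Operator P
  D at 38 (w=30) → Operator Q
  E at 42 (w=2) → Operator Q
  F at 44 (w=8) → Operator Q
  A at 47 (w=30) → Operator Q
  C at 48 (w=300) → Operator Q
Operator P captures 250; Operator Q captures 370.

250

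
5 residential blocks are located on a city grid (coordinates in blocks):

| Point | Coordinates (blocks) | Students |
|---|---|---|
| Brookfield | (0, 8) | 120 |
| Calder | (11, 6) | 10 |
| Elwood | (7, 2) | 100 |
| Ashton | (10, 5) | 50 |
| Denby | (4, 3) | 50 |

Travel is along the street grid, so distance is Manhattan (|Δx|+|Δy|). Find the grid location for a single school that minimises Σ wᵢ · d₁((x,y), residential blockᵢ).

Manhattan distance separates: Σwᵢ(|x−xᵢ|+|y−yᵢ|) = Σwᵢ|x−xᵢ| + Σwᵢ|y−yᵢ|, so x and y are optimised independently as 1-D weighted medians.
Total weight W = 330; half = 165.
x-coordinate, sorted with cumulative weight:
  x=0 (Brookfield, w=120) cum 120
  x=4 (Denby, w=50) cum 170  ← median
  x=7 (Elwood, w=100) cum 270
  x=10 (Ashton, w=50) cum 320
  x=11 (Calder, w=10) cum 330
⇒ x* = 4
y-coordinate, sorted with cumulative weight:
  y=2 (Elwood, w=100) cum 100
  y=3 (Denby, w=50) cum 150
  y=5 (Ashton, w=50) cum 200  ← median
  y=6 (Calder, w=10) cum 210
  y=8 (Brookfield, w=120) cum 330
⇒ y* = 5

(4, 5)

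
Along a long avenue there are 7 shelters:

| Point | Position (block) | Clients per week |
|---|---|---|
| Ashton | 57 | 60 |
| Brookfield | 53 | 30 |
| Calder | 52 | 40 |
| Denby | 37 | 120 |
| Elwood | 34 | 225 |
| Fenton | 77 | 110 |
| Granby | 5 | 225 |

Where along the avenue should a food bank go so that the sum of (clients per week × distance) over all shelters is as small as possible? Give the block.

For a sum of weighted absolute distances on a line, the optimum is the weighted median (not the mean). Total weight W = 810; half-weight = 405.
Sort by position and accumulate weight:
  block 5 (Granby, w=225) → cum 225
  block 34 (Elwood, w=225) → cum 450  ≥ 405 → median here
  block 37 (Denby, w=120) → cum 570
  block 52 (Calder, w=40) → cum 610
  block 53 (Brookfield, w=30) → cum 640
  block 57 (Ashton, w=60) → cum 700
  block 77 (Fenton, w=110) → cum 810
Optimal location: block 34.

x = 34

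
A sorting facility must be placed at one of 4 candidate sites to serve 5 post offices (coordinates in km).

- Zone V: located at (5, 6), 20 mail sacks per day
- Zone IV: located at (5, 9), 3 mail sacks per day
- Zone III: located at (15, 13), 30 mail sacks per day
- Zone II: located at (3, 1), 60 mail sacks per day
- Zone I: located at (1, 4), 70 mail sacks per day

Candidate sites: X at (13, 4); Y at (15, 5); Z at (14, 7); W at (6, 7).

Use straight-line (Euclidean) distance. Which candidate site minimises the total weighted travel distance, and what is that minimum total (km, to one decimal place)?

Total weighted distance at each candidate:
  X (13, 4): total = 1936.2
  Y (15, 5): total = 2214.8
  Z (14, 7): total = 2077.0
  W (6, 7): total = 1170.2
Minimum is at W with total 1170.2 km.

W, total 1170.2 km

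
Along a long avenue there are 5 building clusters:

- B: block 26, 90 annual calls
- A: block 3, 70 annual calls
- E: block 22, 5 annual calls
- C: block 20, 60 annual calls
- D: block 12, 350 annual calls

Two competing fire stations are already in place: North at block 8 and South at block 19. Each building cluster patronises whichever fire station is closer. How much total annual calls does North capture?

The indifferent point is the midpoint (8+19)/2 = 13.5; building clusters left of it (closer to North at 8) go to North, those right go to South.
  A at 3 (w=70) → North
  D at 12 (w=350) → North
  C at 20 (w=60) → South
  E at 22 (w=5) → South
  B at 26 (w=90) → South
North captures 420; South captures 155.

420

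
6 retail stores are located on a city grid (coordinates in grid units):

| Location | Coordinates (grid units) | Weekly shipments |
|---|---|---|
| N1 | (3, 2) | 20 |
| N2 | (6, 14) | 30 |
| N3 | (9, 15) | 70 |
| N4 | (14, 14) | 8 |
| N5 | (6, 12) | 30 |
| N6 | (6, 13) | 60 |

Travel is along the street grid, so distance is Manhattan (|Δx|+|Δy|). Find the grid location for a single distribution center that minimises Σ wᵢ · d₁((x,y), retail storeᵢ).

Manhattan distance separates: Σwᵢ(|x−xᵢ|+|y−yᵢ|) = Σwᵢ|x−xᵢ| + Σwᵢ|y−yᵢ|, so x and y are optimised independently as 1-D weighted medians.
Total weight W = 218; half = 109.
x-coordinate, sorted with cumulative weight:
  x=3 (N1, w=20) cum 20
  x=6 (N2, w=30) cum 50
  x=6 (N5, w=30) cum 80
  x=6 (N6, w=60) cum 140  ← median
  x=9 (N3, w=70) cum 210
  x=14 (N4, w=8) cum 218
⇒ x* = 6
y-coordinate, sorted with cumulative weight:
  y=2 (N1, w=20) cum 20
  y=12 (N5, w=30) cum 50
  y=13 (N6, w=60) cum 110  ← median
  y=14 (N2, w=30) cum 140
  y=14 (N4, w=8) cum 148
  y=15 (N3, w=70) cum 218
⇒ y* = 13

(6, 13)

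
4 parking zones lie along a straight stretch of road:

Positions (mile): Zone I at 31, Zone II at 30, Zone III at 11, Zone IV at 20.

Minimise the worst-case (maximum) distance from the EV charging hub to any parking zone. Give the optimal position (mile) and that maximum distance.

The 1-center on a line is the midpoint of the two extreme points: leftmost at 11, rightmost at 31.
Optimal location = (11 + 31)/2 = 21; maximum distance = (31 − 11)/2 = 10.

location 21, max distance 10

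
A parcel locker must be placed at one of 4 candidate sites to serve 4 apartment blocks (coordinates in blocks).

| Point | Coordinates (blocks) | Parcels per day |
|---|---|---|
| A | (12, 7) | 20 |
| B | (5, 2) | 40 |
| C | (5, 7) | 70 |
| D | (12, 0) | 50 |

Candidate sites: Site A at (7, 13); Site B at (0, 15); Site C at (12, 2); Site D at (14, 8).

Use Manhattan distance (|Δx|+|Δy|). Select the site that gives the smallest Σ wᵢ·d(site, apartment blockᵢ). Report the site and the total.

Site C, total 1320 blocks

Total weighted distance at each candidate:
  Site A (7, 13): total = 2200
  Site B (0, 15): total = 3380
  Site C (12, 2): total = 1320
  Site D (14, 8): total = 1860
Minimum is at Site C with total 1320 blocks.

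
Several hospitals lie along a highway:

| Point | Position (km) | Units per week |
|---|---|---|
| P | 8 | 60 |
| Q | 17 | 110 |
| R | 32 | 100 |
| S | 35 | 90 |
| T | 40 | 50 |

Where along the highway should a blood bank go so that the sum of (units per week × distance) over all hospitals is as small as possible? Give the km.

x = 32

For a sum of weighted absolute distances on a line, the optimum is the weighted median (not the mean). Total weight W = 410; half-weight = 205.
Sort by position and accumulate weight:
  km 8 (P, w=60) → cum 60
  km 17 (Q, w=110) → cum 170
  km 32 (R, w=100) → cum 270  ≥ 205 → median here
  km 35 (S, w=90) → cum 360
  km 40 (T, w=50) → cum 410
Optimal location: km 32.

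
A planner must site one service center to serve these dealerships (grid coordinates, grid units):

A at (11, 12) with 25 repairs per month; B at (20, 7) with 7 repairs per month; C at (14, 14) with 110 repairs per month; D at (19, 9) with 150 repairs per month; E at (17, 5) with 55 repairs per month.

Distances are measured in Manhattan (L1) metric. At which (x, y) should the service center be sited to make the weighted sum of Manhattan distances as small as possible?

Manhattan distance separates: Σwᵢ(|x−xᵢ|+|y−yᵢ|) = Σwᵢ|x−xᵢ| + Σwᵢ|y−yᵢ|, so x and y are optimised independently as 1-D weighted medians.
Total weight W = 347; half = 173.5.
x-coordinate, sorted with cumulative weight:
  x=11 (A, w=25) cum 25
  x=14 (C, w=110) cum 135
  x=17 (E, w=55) cum 190  ← median
  x=19 (D, w=150) cum 340
  x=20 (B, w=7) cum 347
⇒ x* = 17
y-coordinate, sorted with cumulative weight:
  y=5 (E, w=55) cum 55
  y=7 (B, w=7) cum 62
  y=9 (D, w=150) cum 212  ← median
  y=12 (A, w=25) cum 237
  y=14 (C, w=110) cum 347
⇒ y* = 9

(17, 9)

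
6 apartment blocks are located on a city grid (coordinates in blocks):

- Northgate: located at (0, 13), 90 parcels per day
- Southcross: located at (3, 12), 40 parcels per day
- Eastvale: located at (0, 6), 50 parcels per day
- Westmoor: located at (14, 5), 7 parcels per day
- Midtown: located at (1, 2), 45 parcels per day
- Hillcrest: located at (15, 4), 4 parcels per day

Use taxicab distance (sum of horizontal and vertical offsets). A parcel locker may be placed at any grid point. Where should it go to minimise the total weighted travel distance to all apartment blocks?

(0, 12)

Manhattan distance separates: Σwᵢ(|x−xᵢ|+|y−yᵢ|) = Σwᵢ|x−xᵢ| + Σwᵢ|y−yᵢ|, so x and y are optimised independently as 1-D weighted medians.
Total weight W = 236; half = 118.
x-coordinate, sorted with cumulative weight:
  x=0 (Northgate, w=90) cum 90
  x=0 (Eastvale, w=50) cum 140  ← median
  x=1 (Midtown, w=45) cum 185
  x=3 (Southcross, w=40) cum 225
  x=14 (Westmoor, w=7) cum 232
  x=15 (Hillcrest, w=4) cum 236
⇒ x* = 0
y-coordinate, sorted with cumulative weight:
  y=2 (Midtown, w=45) cum 45
  y=4 (Hillcrest, w=4) cum 49
  y=5 (Westmoor, w=7) cum 56
  y=6 (Eastvale, w=50) cum 106
  y=12 (Southcross, w=40) cum 146  ← median
  y=13 (Northgate, w=90) cum 236
⇒ y* = 12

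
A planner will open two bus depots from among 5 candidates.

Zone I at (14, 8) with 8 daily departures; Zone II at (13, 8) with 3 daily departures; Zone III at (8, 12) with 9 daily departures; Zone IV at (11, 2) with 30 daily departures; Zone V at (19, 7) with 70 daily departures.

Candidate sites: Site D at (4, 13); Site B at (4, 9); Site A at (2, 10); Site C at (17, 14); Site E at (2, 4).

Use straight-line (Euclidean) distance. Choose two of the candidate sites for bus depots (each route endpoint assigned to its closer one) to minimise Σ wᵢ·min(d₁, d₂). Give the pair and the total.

Evaluate every pair (each demand assigned to the nearer of the two):
  {Site B, Site C}: total = 926.9
  {Site C, Site E}: total = 944.5
  {Site A, Site C}: total = 1003.1
  {Site D, Site C}: total = 1013.2
  {Site B, Site E}: total = 1488.4
  {Site D, Site B}: total = 1501.0
  {Site B, Site A}: total = 1508.8
  {Site D, Site E}: total = 1564.9
  {Site D, Site A}: total = 1649.6
  {Site A, Site E}: total = 1672.8
Best pair: {Site B, Site C} with total 926.9.

{Site B, Site C}, total 926.9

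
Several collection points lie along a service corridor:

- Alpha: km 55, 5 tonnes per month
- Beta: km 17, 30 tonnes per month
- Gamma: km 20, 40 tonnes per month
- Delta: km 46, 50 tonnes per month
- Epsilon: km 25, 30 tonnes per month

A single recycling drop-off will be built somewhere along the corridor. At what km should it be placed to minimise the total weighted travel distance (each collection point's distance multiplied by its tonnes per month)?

x = 25

For a sum of weighted absolute distances on a line, the optimum is the weighted median (not the mean). Total weight W = 155; half-weight = 77.5.
Sort by position and accumulate weight:
  km 17 (Beta, w=30) → cum 30
  km 20 (Gamma, w=40) → cum 70
  km 25 (Epsilon, w=30) → cum 100  ≥ 77.5 → median here
  km 46 (Delta, w=50) → cum 150
  km 55 (Alpha, w=5) → cum 155
Optimal location: km 25.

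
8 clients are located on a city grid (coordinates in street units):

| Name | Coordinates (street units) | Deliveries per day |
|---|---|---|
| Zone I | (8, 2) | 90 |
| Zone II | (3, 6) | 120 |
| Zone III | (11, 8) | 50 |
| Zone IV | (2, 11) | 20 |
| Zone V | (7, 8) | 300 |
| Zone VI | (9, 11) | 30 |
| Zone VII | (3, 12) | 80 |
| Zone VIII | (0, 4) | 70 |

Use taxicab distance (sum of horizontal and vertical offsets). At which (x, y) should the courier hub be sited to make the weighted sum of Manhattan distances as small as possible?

Manhattan distance separates: Σwᵢ(|x−xᵢ|+|y−yᵢ|) = Σwᵢ|x−xᵢ| + Σwᵢ|y−yᵢ|, so x and y are optimised independently as 1-D weighted medians.
Total weight W = 760; half = 380.
x-coordinate, sorted with cumulative weight:
  x=0 (Zone VIII, w=70) cum 70
  x=2 (Zone IV, w=20) cum 90
  x=3 (Zone II, w=120) cum 210
  x=3 (Zone VII, w=80) cum 290
  x=7 (Zone V, w=300) cum 590  ← median
  x=8 (Zone I, w=90) cum 680
  x=9 (Zone VI, w=30) cum 710
  x=11 (Zone III, w=50) cum 760
⇒ x* = 7
y-coordinate, sorted with cumulative weight:
  y=2 (Zone I, w=90) cum 90
  y=4 (Zone VIII, w=70) cum 160
  y=6 (Zone II, w=120) cum 280
  y=8 (Zone III, w=50) cum 330
  y=8 (Zone V, w=300) cum 630  ← median
  y=11 (Zone IV, w=20) cum 650
  y=11 (Zone VI, w=30) cum 680
  y=12 (Zone VII, w=80) cum 760
⇒ y* = 8

(7, 8)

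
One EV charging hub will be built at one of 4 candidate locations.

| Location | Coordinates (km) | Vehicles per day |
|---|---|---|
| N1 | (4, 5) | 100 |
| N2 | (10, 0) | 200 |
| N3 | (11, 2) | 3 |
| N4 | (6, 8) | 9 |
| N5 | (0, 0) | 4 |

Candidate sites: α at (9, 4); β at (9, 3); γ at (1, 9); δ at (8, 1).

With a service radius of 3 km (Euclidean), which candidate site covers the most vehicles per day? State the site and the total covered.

δ, covering 200

Coverage radius r = 3 km; a point is covered iff (Δx)²+(Δy)² ≤ 3² = 9.
  α (9, 4): covers {N3} → 3
  β (9, 3): covers {N3} → 3
  γ (1, 9): covers {none} → 0
  δ (8, 1): covers {N2} → 200
Maximum coverage at δ: 200 vehicles per day.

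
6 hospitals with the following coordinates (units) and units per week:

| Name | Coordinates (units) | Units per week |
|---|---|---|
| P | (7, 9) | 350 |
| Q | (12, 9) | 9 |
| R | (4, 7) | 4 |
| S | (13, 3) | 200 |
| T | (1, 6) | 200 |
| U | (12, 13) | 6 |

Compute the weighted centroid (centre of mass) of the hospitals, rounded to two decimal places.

(7.08, 6.68)

The minimiser of Σwᵢ‖p−pᵢ‖² is the weighted centroid p* = (Σwᵢpᵢ)/(Σwᵢ).
Σwᵢ = 769.
Σwᵢxᵢ = 350·7 + 9·12 + 4·4 + 200·13 + 200·1 + 6·12 = 5446.
Σwᵢyᵢ = 350·9 + 9·9 + 4·7 + 200·3 + 200·6 + 6·13 = 5137.
x* = 5446/769 = 7.08, y* = 5137/769 = 6.68.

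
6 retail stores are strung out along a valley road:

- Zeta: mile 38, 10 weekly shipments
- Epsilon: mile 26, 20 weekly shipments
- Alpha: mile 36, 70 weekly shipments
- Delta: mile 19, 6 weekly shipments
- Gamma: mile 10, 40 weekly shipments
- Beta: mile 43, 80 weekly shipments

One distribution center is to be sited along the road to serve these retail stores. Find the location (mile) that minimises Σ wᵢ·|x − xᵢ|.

x = 36

For a sum of weighted absolute distances on a line, the optimum is the weighted median (not the mean). Total weight W = 226; half-weight = 113.
Sort by position and accumulate weight:
  mile 10 (Gamma, w=40) → cum 40
  mile 19 (Delta, w=6) → cum 46
  mile 26 (Epsilon, w=20) → cum 66
  mile 36 (Alpha, w=70) → cum 136  ≥ 113 → median here
  mile 38 (Zeta, w=10) → cum 146
  mile 43 (Beta, w=80) → cum 226
Optimal location: mile 36.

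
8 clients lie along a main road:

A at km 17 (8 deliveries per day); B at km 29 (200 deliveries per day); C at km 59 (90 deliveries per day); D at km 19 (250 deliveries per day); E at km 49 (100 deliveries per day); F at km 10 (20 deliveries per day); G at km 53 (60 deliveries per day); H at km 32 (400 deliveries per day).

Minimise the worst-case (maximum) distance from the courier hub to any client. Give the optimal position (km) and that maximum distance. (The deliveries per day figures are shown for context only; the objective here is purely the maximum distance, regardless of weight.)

location 34.5, max distance 24.5

The 1-center on a line is the midpoint of the two extreme points: leftmost at 10, rightmost at 59.
Optimal location = (10 + 59)/2 = 34.5; maximum distance = (59 − 10)/2 = 24.5.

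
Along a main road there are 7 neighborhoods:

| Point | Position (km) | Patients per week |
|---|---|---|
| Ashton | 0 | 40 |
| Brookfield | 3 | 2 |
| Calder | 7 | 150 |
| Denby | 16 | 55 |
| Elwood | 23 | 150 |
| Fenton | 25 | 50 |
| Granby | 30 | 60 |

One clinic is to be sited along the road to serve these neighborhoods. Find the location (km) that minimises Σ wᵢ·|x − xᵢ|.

For a sum of weighted absolute distances on a line, the optimum is the weighted median (not the mean). Total weight W = 507; half-weight = 253.5.
Sort by position and accumulate weight:
  km 0 (Ashton, w=40) → cum 40
  km 3 (Brookfield, w=2) → cum 42
  km 7 (Calder, w=150) → cum 192
  km 16 (Denby, w=55) → cum 247
  km 23 (Elwood, w=150) → cum 397  ≥ 253.5 → median here
  km 25 (Fenton, w=50) → cum 447
  km 30 (Granby, w=60) → cum 507
Optimal location: km 23.

x = 23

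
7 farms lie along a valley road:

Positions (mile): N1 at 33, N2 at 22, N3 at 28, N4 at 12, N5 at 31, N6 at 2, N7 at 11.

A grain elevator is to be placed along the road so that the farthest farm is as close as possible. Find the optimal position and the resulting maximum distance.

The 1-center on a line is the midpoint of the two extreme points: leftmost at 2, rightmost at 33.
Optimal location = (2 + 33)/2 = 17.5; maximum distance = (33 − 2)/2 = 15.5.

location 17.5, max distance 15.5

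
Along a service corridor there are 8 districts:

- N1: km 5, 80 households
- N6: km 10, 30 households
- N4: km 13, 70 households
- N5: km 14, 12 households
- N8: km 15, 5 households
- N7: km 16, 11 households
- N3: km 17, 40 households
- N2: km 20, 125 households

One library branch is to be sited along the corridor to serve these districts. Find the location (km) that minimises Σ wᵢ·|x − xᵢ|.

x = 14

For a sum of weighted absolute distances on a line, the optimum is the weighted median (not the mean). Total weight W = 373; half-weight = 186.5.
Sort by position and accumulate weight:
  km 5 (N1, w=80) → cum 80
  km 10 (N6, w=30) → cum 110
  km 13 (N4, w=70) → cum 180
  km 14 (N5, w=12) → cum 192  ≥ 186.5 → median here
  km 15 (N8, w=5) → cum 197
  km 16 (N7, w=11) → cum 208
  km 17 (N3, w=40) → cum 248
  km 20 (N2, w=125) → cum 373
Optimal location: km 14.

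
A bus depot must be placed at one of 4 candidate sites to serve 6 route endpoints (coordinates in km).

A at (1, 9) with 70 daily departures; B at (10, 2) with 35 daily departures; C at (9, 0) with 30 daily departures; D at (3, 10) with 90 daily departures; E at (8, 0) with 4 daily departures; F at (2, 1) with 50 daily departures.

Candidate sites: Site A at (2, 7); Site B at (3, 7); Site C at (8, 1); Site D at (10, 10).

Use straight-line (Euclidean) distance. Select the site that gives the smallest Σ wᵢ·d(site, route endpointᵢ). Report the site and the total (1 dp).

Total weighted distance at each candidate:
  Site A (2, 7): total = 1405.2
  Site B (3, 7): total = 1384.2
  Site C (8, 1): total = 2095.4
  Site D (10, 10): total = 2488.2
Minimum is at Site B with total 1384.2 km.

Site B, total 1384.2 km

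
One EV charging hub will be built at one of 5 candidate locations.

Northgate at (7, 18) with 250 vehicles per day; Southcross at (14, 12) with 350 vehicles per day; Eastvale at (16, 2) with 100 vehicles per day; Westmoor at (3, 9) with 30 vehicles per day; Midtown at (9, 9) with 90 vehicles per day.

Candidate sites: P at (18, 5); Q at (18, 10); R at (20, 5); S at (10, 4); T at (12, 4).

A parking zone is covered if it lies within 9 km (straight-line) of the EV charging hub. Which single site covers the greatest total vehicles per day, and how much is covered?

Coverage radius r = 9 km; a point is covered iff (Δx)²+(Δy)² ≤ 9² = 81.
  P (18, 5): covers {Southcross, Eastvale} → 450
  Q (18, 10): covers {Southcross, Eastvale} → 450
  R (20, 5): covers {Eastvale} → 100
  S (10, 4): covers {Southcross, Eastvale, Westmoor, Midtown} → 570
  T (12, 4): covers {Southcross, Eastvale, Midtown} → 540
Maximum coverage at S: 570 vehicles per day.

S, covering 570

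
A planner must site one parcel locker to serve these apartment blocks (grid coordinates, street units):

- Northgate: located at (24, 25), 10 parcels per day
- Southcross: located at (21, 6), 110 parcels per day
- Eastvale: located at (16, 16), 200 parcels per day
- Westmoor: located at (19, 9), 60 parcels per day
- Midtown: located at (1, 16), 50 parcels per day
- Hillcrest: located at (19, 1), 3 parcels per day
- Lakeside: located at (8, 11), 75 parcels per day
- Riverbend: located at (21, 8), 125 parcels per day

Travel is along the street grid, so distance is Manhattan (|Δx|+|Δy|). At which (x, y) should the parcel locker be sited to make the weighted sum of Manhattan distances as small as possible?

Manhattan distance separates: Σwᵢ(|x−xᵢ|+|y−yᵢ|) = Σwᵢ|x−xᵢ| + Σwᵢ|y−yᵢ|, so x and y are optimised independently as 1-D weighted medians.
Total weight W = 633; half = 316.5.
x-coordinate, sorted with cumulative weight:
  x=1 (Midtown, w=50) cum 50
  x=8 (Lakeside, w=75) cum 125
  x=16 (Eastvale, w=200) cum 325  ← median
  x=19 (Westmoor, w=60) cum 385
  x=19 (Hillcrest, w=3) cum 388
  x=21 (Southcross, w=110) cum 498
  x=21 (Riverbend, w=125) cum 623
  x=24 (Northgate, w=10) cum 633
⇒ x* = 16
y-coordinate, sorted with cumulative weight:
  y=1 (Hillcrest, w=3) cum 3
  y=6 (Southcross, w=110) cum 113
  y=8 (Riverbend, w=125) cum 238
  y=9 (Westmoor, w=60) cum 298
  y=11 (Lakeside, w=75) cum 373  ← median
  y=16 (Eastvale, w=200) cum 573
  y=16 (Midtown, w=50) cum 623
  y=25 (Northgate, w=10) cum 633
⇒ y* = 11

(16, 11)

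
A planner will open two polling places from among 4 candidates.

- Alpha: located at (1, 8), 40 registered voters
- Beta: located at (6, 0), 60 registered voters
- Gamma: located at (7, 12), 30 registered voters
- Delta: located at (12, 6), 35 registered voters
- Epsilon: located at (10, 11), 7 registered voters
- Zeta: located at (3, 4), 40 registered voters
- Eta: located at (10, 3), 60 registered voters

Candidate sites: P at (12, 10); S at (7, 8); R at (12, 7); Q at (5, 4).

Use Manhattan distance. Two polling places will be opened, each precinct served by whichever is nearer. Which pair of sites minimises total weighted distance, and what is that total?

{S, Q}, total 1387

Evaluate every pair (each demand assigned to the nearer of the two):
  {S, Q}: total = 1387
  {P, Q}: total = 1431
  {R, Q}: total = 1437
  {S, R}: total = 1657
  {P, S}: total = 1861
  {P, R}: total = 2366
Best pair: {S, Q} with total 1387.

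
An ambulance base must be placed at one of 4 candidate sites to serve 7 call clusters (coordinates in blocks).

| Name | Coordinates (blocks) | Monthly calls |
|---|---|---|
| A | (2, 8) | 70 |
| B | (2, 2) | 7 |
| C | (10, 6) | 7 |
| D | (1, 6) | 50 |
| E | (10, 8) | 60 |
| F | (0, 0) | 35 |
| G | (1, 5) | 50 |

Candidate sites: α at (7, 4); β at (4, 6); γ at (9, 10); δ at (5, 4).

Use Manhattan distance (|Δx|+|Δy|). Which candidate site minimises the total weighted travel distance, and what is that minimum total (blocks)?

β, total 1544 blocks

Total weighted distance at each candidate:
  α (7, 4): total = 2269
  β (4, 6): total = 1544
  γ (9, 10): total = 2865
  δ (5, 4): total = 1979
Minimum is at β with total 1544 blocks.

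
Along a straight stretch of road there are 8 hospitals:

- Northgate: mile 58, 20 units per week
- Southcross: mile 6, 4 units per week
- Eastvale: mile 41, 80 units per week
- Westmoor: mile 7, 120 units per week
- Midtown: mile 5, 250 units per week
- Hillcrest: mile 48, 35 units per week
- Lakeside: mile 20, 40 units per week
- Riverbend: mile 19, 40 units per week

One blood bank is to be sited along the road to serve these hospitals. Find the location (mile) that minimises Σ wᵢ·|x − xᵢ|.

x = 7

For a sum of weighted absolute distances on a line, the optimum is the weighted median (not the mean). Total weight W = 589; half-weight = 294.5.
Sort by position and accumulate weight:
  mile 5 (Midtown, w=250) → cum 250
  mile 6 (Southcross, w=4) → cum 254
  mile 7 (Westmoor, w=120) → cum 374  ≥ 294.5 → median here
  mile 19 (Riverbend, w=40) → cum 414
  mile 20 (Lakeside, w=40) → cum 454
  mile 41 (Eastvale, w=80) → cum 534
  mile 48 (Hillcrest, w=35) → cum 569
  mile 58 (Northgate, w=20) → cum 589
Optimal location: mile 7.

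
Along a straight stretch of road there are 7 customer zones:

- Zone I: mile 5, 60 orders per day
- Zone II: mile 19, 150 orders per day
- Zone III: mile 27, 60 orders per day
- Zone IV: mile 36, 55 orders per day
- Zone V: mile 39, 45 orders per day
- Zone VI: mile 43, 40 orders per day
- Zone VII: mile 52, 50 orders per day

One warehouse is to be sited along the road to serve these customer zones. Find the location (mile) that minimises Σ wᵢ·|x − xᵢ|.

x = 27

For a sum of weighted absolute distances on a line, the optimum is the weighted median (not the mean). Total weight W = 460; half-weight = 230.
Sort by position and accumulate weight:
  mile 5 (Zone I, w=60) → cum 60
  mile 19 (Zone II, w=150) → cum 210
  mile 27 (Zone III, w=60) → cum 270  ≥ 230 → median here
  mile 36 (Zone IV, w=55) → cum 325
  mile 39 (Zone V, w=45) → cum 370
  mile 43 (Zone VI, w=40) → cum 410
  mile 52 (Zone VII, w=50) → cum 460
Optimal location: mile 27.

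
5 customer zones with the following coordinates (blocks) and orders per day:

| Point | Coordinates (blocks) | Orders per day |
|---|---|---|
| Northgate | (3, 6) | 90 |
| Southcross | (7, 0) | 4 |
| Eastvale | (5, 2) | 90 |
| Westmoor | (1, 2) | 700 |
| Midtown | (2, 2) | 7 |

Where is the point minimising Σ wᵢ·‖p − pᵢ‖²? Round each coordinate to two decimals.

(1.64, 2.40)

The minimiser of Σwᵢ‖p−pᵢ‖² is the weighted centroid p* = (Σwᵢpᵢ)/(Σwᵢ).
Σwᵢ = 891.
Σwᵢxᵢ = 90·3 + 4·7 + 90·5 + 700·1 + 7·2 = 1462.
Σwᵢyᵢ = 90·6 + 4·0 + 90·2 + 700·2 + 7·2 = 2134.
x* = 1462/891 = 1.64, y* = 2134/891 = 2.40.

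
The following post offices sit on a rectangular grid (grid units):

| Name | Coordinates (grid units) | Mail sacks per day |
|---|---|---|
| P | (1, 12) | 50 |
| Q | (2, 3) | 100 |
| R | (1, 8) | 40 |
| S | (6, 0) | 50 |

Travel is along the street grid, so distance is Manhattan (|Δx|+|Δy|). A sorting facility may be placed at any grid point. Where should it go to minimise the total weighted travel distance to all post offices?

(2, 3)

Manhattan distance separates: Σwᵢ(|x−xᵢ|+|y−yᵢ|) = Σwᵢ|x−xᵢ| + Σwᵢ|y−yᵢ|, so x and y are optimised independently as 1-D weighted medians.
Total weight W = 240; half = 120.
x-coordinate, sorted with cumulative weight:
  x=1 (P, w=50) cum 50
  x=1 (R, w=40) cum 90
  x=2 (Q, w=100) cum 190  ← median
  x=6 (S, w=50) cum 240
⇒ x* = 2
y-coordinate, sorted with cumulative weight:
  y=0 (S, w=50) cum 50
  y=3 (Q, w=100) cum 150  ← median
  y=8 (R, w=40) cum 190
  y=12 (P, w=50) cum 240
⇒ y* = 3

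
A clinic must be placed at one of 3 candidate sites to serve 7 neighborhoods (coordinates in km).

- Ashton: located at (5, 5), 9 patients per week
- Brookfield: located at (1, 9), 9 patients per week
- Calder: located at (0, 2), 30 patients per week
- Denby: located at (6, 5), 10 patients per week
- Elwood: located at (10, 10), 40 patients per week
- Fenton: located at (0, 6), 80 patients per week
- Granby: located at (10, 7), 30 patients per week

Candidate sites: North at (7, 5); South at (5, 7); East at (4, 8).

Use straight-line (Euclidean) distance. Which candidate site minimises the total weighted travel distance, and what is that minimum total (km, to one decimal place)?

South, total 1083.9 km

Total weighted distance at each candidate:
  North (7, 5): total = 1228.5
  South (5, 7): total = 1083.9
  East (4, 8): total = 1102.5
Minimum is at South with total 1083.9 km.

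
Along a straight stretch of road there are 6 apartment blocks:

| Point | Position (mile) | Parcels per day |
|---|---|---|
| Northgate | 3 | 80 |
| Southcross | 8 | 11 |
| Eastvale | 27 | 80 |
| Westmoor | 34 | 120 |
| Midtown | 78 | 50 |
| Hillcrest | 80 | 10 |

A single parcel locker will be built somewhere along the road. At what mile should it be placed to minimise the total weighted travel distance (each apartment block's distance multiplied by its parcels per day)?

x = 34

For a sum of weighted absolute distances on a line, the optimum is the weighted median (not the mean). Total weight W = 351; half-weight = 175.5.
Sort by position and accumulate weight:
  mile 3 (Northgate, w=80) → cum 80
  mile 8 (Southcross, w=11) → cum 91
  mile 27 (Eastvale, w=80) → cum 171
  mile 34 (Westmoor, w=120) → cum 291  ≥ 175.5 → median here
  mile 78 (Midtown, w=50) → cum 341
  mile 80 (Hillcrest, w=10) → cum 351
Optimal location: mile 34.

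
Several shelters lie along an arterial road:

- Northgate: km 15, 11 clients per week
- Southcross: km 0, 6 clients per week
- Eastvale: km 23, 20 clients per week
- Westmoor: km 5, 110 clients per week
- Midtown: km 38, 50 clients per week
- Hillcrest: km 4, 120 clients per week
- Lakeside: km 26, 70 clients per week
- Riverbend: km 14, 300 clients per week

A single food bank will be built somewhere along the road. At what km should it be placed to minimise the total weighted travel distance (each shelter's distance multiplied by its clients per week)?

x = 14

For a sum of weighted absolute distances on a line, the optimum is the weighted median (not the mean). Total weight W = 687; half-weight = 343.5.
Sort by position and accumulate weight:
  km 0 (Southcross, w=6) → cum 6
  km 4 (Hillcrest, w=120) → cum 126
  km 5 (Westmoor, w=110) → cum 236
  km 14 (Riverbend, w=300) → cum 536  ≥ 343.5 → median here
  km 15 (Northgate, w=11) → cum 547
  km 23 (Eastvale, w=20) → cum 567
  km 26 (Lakeside, w=70) → cum 637
  km 38 (Midtown, w=50) → cum 687
Optimal location: km 14.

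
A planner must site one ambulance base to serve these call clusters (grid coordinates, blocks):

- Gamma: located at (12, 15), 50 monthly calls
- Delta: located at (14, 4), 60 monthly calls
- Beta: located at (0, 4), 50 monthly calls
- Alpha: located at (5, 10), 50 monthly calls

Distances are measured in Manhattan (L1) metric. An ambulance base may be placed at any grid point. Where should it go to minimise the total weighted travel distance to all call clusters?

(12, 4)

Manhattan distance separates: Σwᵢ(|x−xᵢ|+|y−yᵢ|) = Σwᵢ|x−xᵢ| + Σwᵢ|y−yᵢ|, so x and y are optimised independently as 1-D weighted medians.
Total weight W = 210; half = 105.
x-coordinate, sorted with cumulative weight:
  x=0 (Beta, w=50) cum 50
  x=5 (Alpha, w=50) cum 100
  x=12 (Gamma, w=50) cum 150  ← median
  x=14 (Delta, w=60) cum 210
⇒ x* = 12
y-coordinate, sorted with cumulative weight:
  y=4 (Delta, w=60) cum 60
  y=4 (Beta, w=50) cum 110  ← median
  y=10 (Alpha, w=50) cum 160
  y=15 (Gamma, w=50) cum 210
⇒ y* = 4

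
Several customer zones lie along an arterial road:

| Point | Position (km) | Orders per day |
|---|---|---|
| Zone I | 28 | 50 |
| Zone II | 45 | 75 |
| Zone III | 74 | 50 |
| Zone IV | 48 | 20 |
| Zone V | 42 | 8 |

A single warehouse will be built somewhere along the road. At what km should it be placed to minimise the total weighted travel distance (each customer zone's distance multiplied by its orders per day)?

For a sum of weighted absolute distances on a line, the optimum is the weighted median (not the mean). Total weight W = 203; half-weight = 101.5.
Sort by position and accumulate weight:
  km 28 (Zone I, w=50) → cum 50
  km 42 (Zone V, w=8) → cum 58
  km 45 (Zone II, w=75) → cum 133  ≥ 101.5 → median here
  km 48 (Zone IV, w=20) → cum 153
  km 74 (Zone III, w=50) → cum 203
Optimal location: km 45.

x = 45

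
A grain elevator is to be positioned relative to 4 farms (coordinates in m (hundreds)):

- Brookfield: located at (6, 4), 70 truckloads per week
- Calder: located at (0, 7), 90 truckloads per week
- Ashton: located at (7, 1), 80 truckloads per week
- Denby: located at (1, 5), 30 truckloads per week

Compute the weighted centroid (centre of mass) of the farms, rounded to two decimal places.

The minimiser of Σwᵢ‖p−pᵢ‖² is the weighted centroid p* = (Σwᵢpᵢ)/(Σwᵢ).
Σwᵢ = 270.
Σwᵢxᵢ = 70·6 + 90·0 + 80·7 + 30·1 = 1010.
Σwᵢyᵢ = 70·4 + 90·7 + 80·1 + 30·5 = 1140.
x* = 1010/270 = 3.74, y* = 1140/270 = 4.22.

(3.74, 4.22)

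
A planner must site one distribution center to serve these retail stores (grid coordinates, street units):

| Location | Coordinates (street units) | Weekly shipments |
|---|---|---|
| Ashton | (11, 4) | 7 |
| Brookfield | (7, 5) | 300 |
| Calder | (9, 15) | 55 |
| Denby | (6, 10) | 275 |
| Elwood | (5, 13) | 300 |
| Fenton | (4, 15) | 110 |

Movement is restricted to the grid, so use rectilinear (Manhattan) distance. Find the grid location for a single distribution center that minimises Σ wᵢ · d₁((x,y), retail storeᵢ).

Manhattan distance separates: Σwᵢ(|x−xᵢ|+|y−yᵢ|) = Σwᵢ|x−xᵢ| + Σwᵢ|y−yᵢ|, so x and y are optimised independently as 1-D weighted medians.
Total weight W = 1047; half = 523.5.
x-coordinate, sorted with cumulative weight:
  x=4 (Fenton, w=110) cum 110
  x=5 (Elwood, w=300) cum 410
  x=6 (Denby, w=275) cum 685  ← median
  x=7 (Brookfield, w=300) cum 985
  x=9 (Calder, w=55) cum 1040
  x=11 (Ashton, w=7) cum 1047
⇒ x* = 6
y-coordinate, sorted with cumulative weight:
  y=4 (Ashton, w=7) cum 7
  y=5 (Brookfield, w=300) cum 307
  y=10 (Denby, w=275) cum 582  ← median
  y=13 (Elwood, w=300) cum 882
  y=15 (Calder, w=55) cum 937
  y=15 (Fenton, w=110) cum 1047
⇒ y* = 10

(6, 10)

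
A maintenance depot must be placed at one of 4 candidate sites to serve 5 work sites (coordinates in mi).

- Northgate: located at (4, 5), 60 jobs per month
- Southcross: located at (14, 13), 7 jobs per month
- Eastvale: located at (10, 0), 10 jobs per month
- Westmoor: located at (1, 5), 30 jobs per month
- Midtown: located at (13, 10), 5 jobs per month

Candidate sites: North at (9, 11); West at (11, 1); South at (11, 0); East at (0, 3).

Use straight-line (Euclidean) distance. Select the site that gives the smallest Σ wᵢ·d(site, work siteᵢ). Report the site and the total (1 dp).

East, total 634.1 mi

Total weighted distance at each candidate:
  North (9, 11): total = 937.4
  West (11, 1): total = 953.7
  South (11, 0): total = 1005.9
  East (0, 3): total = 634.1
Minimum is at East with total 634.1 mi.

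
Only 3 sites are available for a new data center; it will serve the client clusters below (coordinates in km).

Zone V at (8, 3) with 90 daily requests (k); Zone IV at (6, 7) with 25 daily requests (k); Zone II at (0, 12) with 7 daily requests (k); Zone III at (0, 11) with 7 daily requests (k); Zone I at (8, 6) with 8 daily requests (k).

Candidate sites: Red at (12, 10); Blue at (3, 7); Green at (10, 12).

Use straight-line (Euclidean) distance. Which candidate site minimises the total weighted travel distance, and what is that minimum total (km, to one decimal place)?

Total weighted distance at each candidate:
  Red (12, 10): total = 1108.0
  Blue (3, 7): total = 767.9
  Green (10, 12): total = 1180.8
Minimum is at Blue with total 767.9 km.

Blue, total 767.9 km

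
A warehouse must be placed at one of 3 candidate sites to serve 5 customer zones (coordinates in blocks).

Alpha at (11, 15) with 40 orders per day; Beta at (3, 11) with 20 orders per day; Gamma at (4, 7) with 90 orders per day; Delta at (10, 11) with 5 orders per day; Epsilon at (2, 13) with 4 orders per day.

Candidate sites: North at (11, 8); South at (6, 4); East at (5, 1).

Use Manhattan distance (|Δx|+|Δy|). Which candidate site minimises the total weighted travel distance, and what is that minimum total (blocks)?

Total weighted distance at each candidate:
  North (11, 8): total = 1296
  South (6, 4): total = 1397
  East (5, 1): total = 1805
Minimum is at North with total 1296 blocks.

North, total 1296 blocks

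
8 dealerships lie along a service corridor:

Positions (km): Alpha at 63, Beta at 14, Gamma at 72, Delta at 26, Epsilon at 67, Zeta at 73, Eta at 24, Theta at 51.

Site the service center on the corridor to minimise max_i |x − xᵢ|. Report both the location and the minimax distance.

location 43.5, max distance 29.5

The 1-center on a line is the midpoint of the two extreme points: leftmost at 14, rightmost at 73.
Optimal location = (14 + 73)/2 = 43.5; maximum distance = (73 − 14)/2 = 29.5.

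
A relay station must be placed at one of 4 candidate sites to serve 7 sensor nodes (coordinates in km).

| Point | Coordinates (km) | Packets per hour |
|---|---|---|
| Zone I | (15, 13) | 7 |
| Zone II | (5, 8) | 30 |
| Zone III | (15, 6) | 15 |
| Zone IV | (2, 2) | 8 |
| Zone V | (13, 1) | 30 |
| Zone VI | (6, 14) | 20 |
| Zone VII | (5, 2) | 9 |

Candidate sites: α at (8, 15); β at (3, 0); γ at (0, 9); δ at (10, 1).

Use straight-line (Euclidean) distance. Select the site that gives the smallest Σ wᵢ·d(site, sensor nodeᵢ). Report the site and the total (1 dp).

δ, total 927.6 km

Total weighted distance at each candidate:
  α (8, 15): total = 1175.8
  β (3, 0): total = 1203.7
  γ (0, 9): total = 1240.9
  δ (10, 1): total = 927.6
Minimum is at δ with total 927.6 km.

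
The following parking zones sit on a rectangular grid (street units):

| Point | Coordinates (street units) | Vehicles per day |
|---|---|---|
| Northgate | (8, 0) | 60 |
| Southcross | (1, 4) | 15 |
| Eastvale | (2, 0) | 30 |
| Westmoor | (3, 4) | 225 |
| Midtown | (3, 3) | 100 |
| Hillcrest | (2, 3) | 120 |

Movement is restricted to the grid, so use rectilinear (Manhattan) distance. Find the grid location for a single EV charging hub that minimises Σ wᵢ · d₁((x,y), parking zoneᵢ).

Manhattan distance separates: Σwᵢ(|x−xᵢ|+|y−yᵢ|) = Σwᵢ|x−xᵢ| + Σwᵢ|y−yᵢ|, so x and y are optimised independently as 1-D weighted medians.
Total weight W = 550; half = 275.
x-coordinate, sorted with cumulative weight:
  x=1 (Southcross, w=15) cum 15
  x=2 (Eastvale, w=30) cum 45
  x=2 (Hillcrest, w=120) cum 165
  x=3 (Westmoor, w=225) cum 390  ← median
  x=3 (Midtown, w=100) cum 490
  x=8 (Northgate, w=60) cum 550
⇒ x* = 3
y-coordinate, sorted with cumulative weight:
  y=0 (Northgate, w=60) cum 60
  y=0 (Eastvale, w=30) cum 90
  y=3 (Midtown, w=100) cum 190
  y=3 (Hillcrest, w=120) cum 310  ← median
  y=4 (Southcross, w=15) cum 325
  y=4 (Westmoor, w=225) cum 550
⇒ y* = 3

(3, 3)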